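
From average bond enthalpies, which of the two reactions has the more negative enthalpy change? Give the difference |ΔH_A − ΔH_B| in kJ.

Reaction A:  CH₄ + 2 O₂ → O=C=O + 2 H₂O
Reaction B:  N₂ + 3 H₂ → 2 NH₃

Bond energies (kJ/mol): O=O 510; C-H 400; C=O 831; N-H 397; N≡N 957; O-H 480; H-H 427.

Reaction A, by 818 kJ

Reaction A:
  Bonds broken (reactants):
    C-H: 4 × 400 = 1600
    O=O: 2 × 510 = 1020
    Σ(broken) = 2620 kJ
  Bonds formed (products):
    C=O: 2 × 831 = 1662
    O-H: 4 × 480 = 1920
    Σ(formed) = 3582 kJ
  ΔH_A = 2620 − 3582 = −962 kJ
Reaction B:
  Bonds broken (reactants):
    H-H: 3 × 427 = 1281
    N≡N: 1 × 957 = 957
    Σ(broken) = 2238 kJ
  Bonds formed (products):
    N-H: 6 × 397 = 2382
    Σ(formed) = 2382 kJ
  ΔH_B = 2238 − 2382 = −144 kJ
ΔH_A − ΔH_B = −818 kJ, so reaction A has the more negative ΔH; |ΔH_A − ΔH_B| = 818 kJ.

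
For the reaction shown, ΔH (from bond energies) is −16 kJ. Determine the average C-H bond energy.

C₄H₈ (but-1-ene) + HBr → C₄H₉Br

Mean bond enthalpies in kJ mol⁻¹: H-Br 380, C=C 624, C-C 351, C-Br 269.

Let D be the C-H bond energy.
Σ(broken) = 2×351 + 8×D + 1×624 + 1×380 = 1706 + 8D
Σ(formed) = 1×269 + 3×351 + 9×D = 1322 + 9D
ΔH = Σ(broken) − Σ(formed) = (1706 + 8D) − (1322 + 9D) = +384 − D
Setting this equal to −16 kJ gives D = 400 kJ/mol.

D(C-H) ≈ 400 kJ/mol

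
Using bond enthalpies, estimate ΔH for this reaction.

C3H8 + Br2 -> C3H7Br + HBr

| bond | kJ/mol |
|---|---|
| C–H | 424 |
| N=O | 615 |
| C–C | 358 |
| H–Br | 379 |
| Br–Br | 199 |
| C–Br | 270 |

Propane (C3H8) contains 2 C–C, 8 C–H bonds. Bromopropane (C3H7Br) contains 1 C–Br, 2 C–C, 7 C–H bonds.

ΔH ≈ −26 kJ

Bonds broken (reactants):
  Br–Br: 1 × 199 = 199
  C–C: 2 × 358 = 716
  C–H: 8 × 424 = 3392
  Σ(broken) = 4307 kJ
Bonds formed (products):
  C–Br: 1 × 270 = 270
  C–C: 2 × 358 = 716
  C–H: 7 × 424 = 2968
  H–Br: 1 × 379 = 379
  Σ(formed) = 4333 kJ
ΔH = Σ(broken) − Σ(formed) = 4307 − 4333 = −26 kJ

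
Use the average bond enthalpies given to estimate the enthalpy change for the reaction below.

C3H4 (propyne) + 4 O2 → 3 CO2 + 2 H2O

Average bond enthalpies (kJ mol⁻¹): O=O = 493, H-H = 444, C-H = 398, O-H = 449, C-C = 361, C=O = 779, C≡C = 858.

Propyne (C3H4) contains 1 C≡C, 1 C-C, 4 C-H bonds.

ΔH ≈ −1687 kJ

Bonds broken (reactants):
  C≡C: 1 × 858 = 858
  C-C: 1 × 361 = 361
  C-H: 4 × 398 = 1592
  O=O: 4 × 493 = 1972
  Σ(broken) = 4783 kJ
Bonds formed (products):
  C=O: 6 × 779 = 4674
  O-H: 4 × 449 = 1796
  Σ(formed) = 6470 kJ
ΔH = Σ(broken) − Σ(formed) = 4783 − 6470 = −1687 kJ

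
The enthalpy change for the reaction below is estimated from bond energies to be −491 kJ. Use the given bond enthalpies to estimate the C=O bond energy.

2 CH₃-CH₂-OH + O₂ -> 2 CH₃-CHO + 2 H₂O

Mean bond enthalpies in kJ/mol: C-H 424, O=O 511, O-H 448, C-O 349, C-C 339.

Let D be the C=O bond energy.
Σ(broken) = 2×339 + 10×424 + 2×349 + 2×448 + 1×511 = 7023
Σ(formed) = 2×339 + 8×424 + 2×D + 4×448 = 5862 + 2D
ΔH = Σ(broken) − Σ(formed) = (7023) − (5862 + 2D) = +1161 − 2D
Setting this equal to −491 kJ gives 2D = 1652, so D = 826 kJ/mol.

D(C=O) ≈ 826 kJ/mol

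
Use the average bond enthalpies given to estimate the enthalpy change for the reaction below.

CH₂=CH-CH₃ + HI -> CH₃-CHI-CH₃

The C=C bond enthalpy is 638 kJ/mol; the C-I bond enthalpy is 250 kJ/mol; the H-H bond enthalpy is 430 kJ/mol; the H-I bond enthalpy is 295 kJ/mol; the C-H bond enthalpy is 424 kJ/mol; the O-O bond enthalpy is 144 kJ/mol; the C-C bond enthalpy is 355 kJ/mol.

ΔH ≈ −96 kJ

Bonds broken (reactants):
  C-C: 1 × 355 = 355
  C-H: 6 × 424 = 2544
  C=C: 1 × 638 = 638
  H-I: 1 × 295 = 295
  Σ(broken) = 3832 kJ
Bonds formed (products):
  C-C: 2 × 355 = 710
  C-H: 7 × 424 = 2968
  C-I: 1 × 250 = 250
  Σ(formed) = 3928 kJ
ΔH = Σ(broken) − Σ(formed) = 3832 − 3928 = −96 kJ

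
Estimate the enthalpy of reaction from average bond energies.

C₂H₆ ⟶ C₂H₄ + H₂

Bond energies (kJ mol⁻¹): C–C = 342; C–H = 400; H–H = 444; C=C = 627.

Bonds broken (reactants):
  C–C: 1 × 342 = 342
  C–H: 6 × 400 = 2400
  Σ(broken) = 2742 kJ
Bonds formed (products):
  C–H: 4 × 400 = 1600
  C=C: 1 × 627 = 627
  H–H: 1 × 444 = 444
  Σ(formed) = 2671 kJ
ΔH = Σ(broken) − Σ(formed) = 2742 − 2671 = +71 kJ

ΔH ≈ +71 kJ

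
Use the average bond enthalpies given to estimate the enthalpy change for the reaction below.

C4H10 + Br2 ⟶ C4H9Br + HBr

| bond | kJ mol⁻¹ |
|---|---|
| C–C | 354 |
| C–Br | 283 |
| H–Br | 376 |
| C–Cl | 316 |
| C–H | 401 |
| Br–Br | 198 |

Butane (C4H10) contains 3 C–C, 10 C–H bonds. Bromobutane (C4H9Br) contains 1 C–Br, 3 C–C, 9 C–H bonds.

Bonds broken (reactants):
  Br–Br: 1 × 198 = 198
  C–C: 3 × 354 = 1062
  C–H: 10 × 401 = 4010
  Σ(broken) = 5270 kJ
Bonds formed (products):
  C–Br: 1 × 283 = 283
  C–C: 3 × 354 = 1062
  C–H: 9 × 401 = 3609
  H–Br: 1 × 376 = 376
  Σ(formed) = 5330 kJ
ΔH = Σ(broken) − Σ(formed) = 5270 − 5330 = −60 kJ

ΔH ≈ −60 kJ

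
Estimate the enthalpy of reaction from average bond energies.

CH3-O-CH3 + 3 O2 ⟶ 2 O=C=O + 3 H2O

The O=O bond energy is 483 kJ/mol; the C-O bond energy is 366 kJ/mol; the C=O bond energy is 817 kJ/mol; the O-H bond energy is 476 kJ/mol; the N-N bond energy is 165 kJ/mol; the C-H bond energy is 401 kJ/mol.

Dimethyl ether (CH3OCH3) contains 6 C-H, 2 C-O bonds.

ΔH ≈ −1537 kJ

Bonds broken (reactants):
  C-H: 6 × 401 = 2406
  C-O: 2 × 366 = 732
  O=O: 3 × 483 = 1449
  Σ(broken) = 4587 kJ
Bonds formed (products):
  C=O: 4 × 817 = 3268
  O-H: 6 × 476 = 2856
  Σ(formed) = 6124 kJ
ΔH = Σ(broken) − Σ(formed) = 4587 − 6124 = −1537 kJ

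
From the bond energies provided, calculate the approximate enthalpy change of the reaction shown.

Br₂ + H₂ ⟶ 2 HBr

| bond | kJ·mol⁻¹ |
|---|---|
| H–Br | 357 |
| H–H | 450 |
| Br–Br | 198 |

ΔH ≈ −66 kJ

Bonds broken (reactants):
  Br–Br: 1 × 198 = 198
  H–H: 1 × 450 = 450
  Σ(broken) = 648 kJ
Bonds formed (products):
  H–Br: 2 × 357 = 714
  Σ(formed) = 714 kJ
ΔH = Σ(broken) − Σ(formed) = 648 − 714 = −66 kJ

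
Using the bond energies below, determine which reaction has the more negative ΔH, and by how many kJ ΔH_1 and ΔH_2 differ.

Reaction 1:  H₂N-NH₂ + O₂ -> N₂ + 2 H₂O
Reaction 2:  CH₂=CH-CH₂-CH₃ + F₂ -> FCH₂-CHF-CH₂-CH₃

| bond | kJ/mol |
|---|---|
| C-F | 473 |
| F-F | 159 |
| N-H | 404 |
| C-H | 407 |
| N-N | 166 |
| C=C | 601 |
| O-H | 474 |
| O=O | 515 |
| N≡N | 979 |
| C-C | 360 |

Reaction 1:
  Bonds broken (reactants):
    N-H: 4 × 404 = 1616
    N-N: 1 × 166 = 166
    O=O: 1 × 515 = 515
    Σ(broken) = 2297 kJ
  Bonds formed (products):
    N≡N: 1 × 979 = 979
    O-H: 4 × 474 = 1896
    Σ(formed) = 2875 kJ
  ΔH_1 = 2297 − 2875 = −578 kJ
Reaction 2:
  Bonds broken (reactants):
    C-C: 2 × 360 = 720
    C-H: 8 × 407 = 3256
    C=C: 1 × 601 = 601
    F-F: 1 × 159 = 159
    Σ(broken) = 4736 kJ
  Bonds formed (products):
    C-C: 3 × 360 = 1080
    C-F: 2 × 473 = 946
    C-H: 8 × 407 = 3256
    Σ(formed) = 5282 kJ
  ΔH_2 = 4736 − 5282 = −546 kJ
ΔH_1 − ΔH_2 = −32 kJ, so reaction 1 has the more negative ΔH; |ΔH_1 − ΔH_2| = 32 kJ.

Reaction 1, by 32 kJ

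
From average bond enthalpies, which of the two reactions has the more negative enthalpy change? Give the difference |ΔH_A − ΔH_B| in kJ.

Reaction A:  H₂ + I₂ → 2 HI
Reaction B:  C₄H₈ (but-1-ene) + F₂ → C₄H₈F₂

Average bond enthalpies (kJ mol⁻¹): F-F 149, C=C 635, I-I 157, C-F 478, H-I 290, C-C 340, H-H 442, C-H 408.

Reaction A:
  Bonds broken (reactants):
    H-H: 1 × 442 = 442
    I-I: 1 × 157 = 157
    Σ(broken) = 599 kJ
  Bonds formed (products):
    H-I: 2 × 290 = 580
    Σ(formed) = 580 kJ
  ΔH_A = 599 − 580 = +19 kJ
Reaction B:
  Bonds broken (reactants):
    C-C: 2 × 340 = 680
    C-H: 8 × 408 = 3264
    C=C: 1 × 635 = 635
    F-F: 1 × 149 = 149
    Σ(broken) = 4728 kJ
  Bonds formed (products):
    C-C: 3 × 340 = 1020
    C-F: 2 × 478 = 956
    C-H: 8 × 408 = 3264
    Σ(formed) = 5240 kJ
  ΔH_B = 4728 − 5240 = −512 kJ
ΔH_A − ΔH_B = +531 kJ, so reaction B has the more negative ΔH; |ΔH_A − ΔH_B| = 531 kJ.

Reaction B, by 531 kJ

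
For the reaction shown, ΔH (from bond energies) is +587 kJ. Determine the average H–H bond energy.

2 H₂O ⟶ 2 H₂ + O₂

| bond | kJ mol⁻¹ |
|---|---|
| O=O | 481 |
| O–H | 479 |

D(H–H) ≈ 424 kJ/mol

Let D be the H–H bond energy.
Σ(broken) = 4×479 = 1916
Σ(formed) = 2×D + 1×481 = 481 + 2D
ΔH = Σ(broken) − Σ(formed) = (1916) − (481 + 2D) = +1435 − 2D
Setting this equal to +587 kJ gives 2D = 848, so D = 424 kJ/mol.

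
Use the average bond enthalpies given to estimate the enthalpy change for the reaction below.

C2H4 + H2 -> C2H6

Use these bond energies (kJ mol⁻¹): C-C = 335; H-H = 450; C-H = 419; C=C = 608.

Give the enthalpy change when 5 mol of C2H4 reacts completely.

Bonds broken (reactants):
  C-H: 4 × 419 = 1676
  C=C: 1 × 608 = 608
  H-H: 1 × 450 = 450
  Σ(broken) = 2734 kJ
Bonds formed (products):
  C-C: 1 × 335 = 335
  C-H: 6 × 419 = 2514
  Σ(formed) = 2849 kJ
ΔH = Σ(broken) − Σ(formed) = 2734 − 2849 = −115 kJ
For 5× the reaction as written: 5 × (−115) = −575 kJ

ΔH = −575 kJ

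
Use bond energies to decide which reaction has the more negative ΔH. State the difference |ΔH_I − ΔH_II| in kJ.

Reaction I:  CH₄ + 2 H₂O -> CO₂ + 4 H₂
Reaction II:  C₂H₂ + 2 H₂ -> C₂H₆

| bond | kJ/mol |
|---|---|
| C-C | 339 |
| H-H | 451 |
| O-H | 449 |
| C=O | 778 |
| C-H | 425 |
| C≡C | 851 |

Reaction II, by 422 kJ

Reaction I:
  Bonds broken (reactants):
    C-H: 4 × 425 = 1700
    O-H: 4 × 449 = 1796
    Σ(broken) = 3496 kJ
  Bonds formed (products):
    C=O: 2 × 778 = 1556
    H-H: 4 × 451 = 1804
    Σ(formed) = 3360 kJ
  ΔH_I = 3496 − 3360 = +136 kJ
Reaction II:
  Bonds broken (reactants):
    C≡C: 1 × 851 = 851
    C-H: 2 × 425 = 850
    H-H: 2 × 451 = 902
    Σ(broken) = 2603 kJ
  Bonds formed (products):
    C-C: 1 × 339 = 339
    C-H: 6 × 425 = 2550
    Σ(formed) = 2889 kJ
  ΔH_II = 2603 − 2889 = −286 kJ
ΔH_I − ΔH_II = +422 kJ, so reaction II has the more negative ΔH; |ΔH_I − ΔH_II| = 422 kJ.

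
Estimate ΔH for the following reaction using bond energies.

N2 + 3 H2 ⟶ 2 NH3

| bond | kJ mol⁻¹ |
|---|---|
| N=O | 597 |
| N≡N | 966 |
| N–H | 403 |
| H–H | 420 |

ΔH ≈ −192 kJ

Bonds broken (reactants):
  H–H: 3 × 420 = 1260
  N≡N: 1 × 966 = 966
  Σ(broken) = 2226 kJ
Bonds formed (products):
  N–H: 6 × 403 = 2418
  Σ(formed) = 2418 kJ
ΔH = Σ(broken) − Σ(formed) = 2226 − 2418 = −192 kJ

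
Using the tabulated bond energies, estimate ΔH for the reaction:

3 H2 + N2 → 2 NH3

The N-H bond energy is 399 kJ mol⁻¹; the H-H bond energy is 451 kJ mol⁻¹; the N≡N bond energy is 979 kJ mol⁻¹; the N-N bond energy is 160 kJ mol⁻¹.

Bonds broken (reactants):
  H-H: 3 × 451 = 1353
  N≡N: 1 × 979 = 979
  Σ(broken) = 2332 kJ
Bonds formed (products):
  N-H: 6 × 399 = 2394
  Σ(formed) = 2394 kJ
ΔH = Σ(broken) − Σ(formed) = 2332 − 2394 = −62 kJ

ΔH ≈ −62 kJ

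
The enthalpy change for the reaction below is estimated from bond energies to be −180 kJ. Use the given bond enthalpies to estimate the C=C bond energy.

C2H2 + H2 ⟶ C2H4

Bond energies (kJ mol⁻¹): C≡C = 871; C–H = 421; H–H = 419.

D(C=C) ≈ 628 kJ/mol

Let D be the C=C bond energy.
Σ(broken) = 1×871 + 2×421 + 1×419 = 2132
Σ(formed) = 4×421 + 1×D = 1684 + D
ΔH = Σ(broken) − Σ(formed) = (2132) − (1684 + D) = +448 − D
Setting this equal to −180 kJ gives D = 628 kJ/mol.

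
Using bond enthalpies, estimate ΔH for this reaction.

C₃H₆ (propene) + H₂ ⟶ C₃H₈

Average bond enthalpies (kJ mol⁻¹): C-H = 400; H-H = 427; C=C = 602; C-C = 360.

Bonds broken (reactants):
  C-C: 1 × 360 = 360
  C-H: 6 × 400 = 2400
  C=C: 1 × 602 = 602
  H-H: 1 × 427 = 427
  Σ(broken) = 3789 kJ
Bonds formed (products):
  C-C: 2 × 360 = 720
  C-H: 8 × 400 = 3200
  Σ(formed) = 3920 kJ
ΔH = Σ(broken) − Σ(formed) = 3789 − 3920 = −131 kJ

ΔH ≈ −131 kJ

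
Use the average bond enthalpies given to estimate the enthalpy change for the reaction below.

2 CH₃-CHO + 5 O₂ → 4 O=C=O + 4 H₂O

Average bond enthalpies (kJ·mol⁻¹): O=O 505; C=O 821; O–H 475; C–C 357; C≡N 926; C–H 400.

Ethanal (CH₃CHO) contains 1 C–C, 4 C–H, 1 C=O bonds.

Bonds broken (reactants):
  C–C: 2 × 357 = 714
  C–H: 8 × 400 = 3200
  C=O: 2 × 821 = 1642
  O=O: 5 × 505 = 2525
  Σ(broken) = 8081 kJ
Bonds formed (products):
  C=O: 8 × 821 = 6568
  O–H: 8 × 475 = 3800
  Σ(formed) = 10368 kJ
ΔH = Σ(broken) − Σ(formed) = 8081 − 10368 = −2287 kJ

ΔH ≈ −2287 kJ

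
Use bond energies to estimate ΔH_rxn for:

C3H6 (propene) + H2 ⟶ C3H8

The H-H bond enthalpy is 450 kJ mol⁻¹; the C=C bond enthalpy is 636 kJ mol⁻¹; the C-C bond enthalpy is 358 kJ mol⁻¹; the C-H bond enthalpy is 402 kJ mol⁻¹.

ΔH ≈ −76 kJ

Bonds broken (reactants):
  C-C: 1 × 358 = 358
  C-H: 6 × 402 = 2412
  C=C: 1 × 636 = 636
  H-H: 1 × 450 = 450
  Σ(broken) = 3856 kJ
Bonds formed (products):
  C-C: 2 × 358 = 716
  C-H: 8 × 402 = 3216
  Σ(formed) = 3932 kJ
ΔH = Σ(broken) − Σ(formed) = 3856 − 3932 = −76 kJ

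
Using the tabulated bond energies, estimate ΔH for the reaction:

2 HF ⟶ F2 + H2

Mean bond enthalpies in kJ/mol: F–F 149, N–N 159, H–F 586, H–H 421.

Bonds broken (reactants):
  H–F: 2 × 586 = 1172
  Σ(broken) = 1172 kJ
Bonds formed (products):
  F–F: 1 × 149 = 149
  H–H: 1 × 421 = 421
  Σ(formed) = 570 kJ
ΔH = Σ(broken) − Σ(formed) = 1172 − 570 = +602 kJ

ΔH ≈ +602 kJ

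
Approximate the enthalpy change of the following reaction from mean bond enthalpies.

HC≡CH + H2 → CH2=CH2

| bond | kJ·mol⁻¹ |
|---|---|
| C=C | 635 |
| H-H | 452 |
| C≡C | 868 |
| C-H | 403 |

Bonds broken (reactants):
  C≡C: 1 × 868 = 868
  C-H: 2 × 403 = 806
  H-H: 1 × 452 = 452
  Σ(broken) = 2126 kJ
Bonds formed (products):
  C-H: 4 × 403 = 1612
  C=C: 1 × 635 = 635
  Σ(formed) = 2247 kJ
ΔH = Σ(broken) − Σ(formed) = 2126 − 2247 = −121 kJ

ΔH ≈ −121 kJ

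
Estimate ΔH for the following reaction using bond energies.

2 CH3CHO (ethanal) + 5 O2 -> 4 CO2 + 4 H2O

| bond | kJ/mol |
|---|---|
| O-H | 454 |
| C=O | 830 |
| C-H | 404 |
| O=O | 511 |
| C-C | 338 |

Bonds broken (reactants):
  C-C: 2 × 338 = 676
  C-H: 8 × 404 = 3232
  C=O: 2 × 830 = 1660
  O=O: 5 × 511 = 2555
  Σ(broken) = 8123 kJ
Bonds formed (products):
  C=O: 8 × 830 = 6640
  O-H: 8 × 454 = 3632
  Σ(formed) = 10272 kJ
ΔH = Σ(broken) − Σ(formed) = 8123 − 10272 = −2149 kJ

ΔH ≈ −2149 kJ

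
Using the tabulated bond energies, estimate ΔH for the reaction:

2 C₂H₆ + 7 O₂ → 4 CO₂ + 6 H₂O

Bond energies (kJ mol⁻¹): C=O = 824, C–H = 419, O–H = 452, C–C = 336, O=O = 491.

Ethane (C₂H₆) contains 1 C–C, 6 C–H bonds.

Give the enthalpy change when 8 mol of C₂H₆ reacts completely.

Bonds broken (reactants):
  C–C: 2 × 336 = 672
  C–H: 12 × 419 = 5028
  O=O: 7 × 491 = 3437
  Σ(broken) = 9137 kJ
Bonds formed (products):
  C=O: 8 × 824 = 6592
  O–H: 12 × 452 = 5424
  Σ(formed) = 12016 kJ
ΔH = Σ(broken) − Σ(formed) = 9137 − 12016 = −2879 kJ
For 4× the reaction as written: 4 × (−2879) = −11516 kJ

ΔH = −11516 kJ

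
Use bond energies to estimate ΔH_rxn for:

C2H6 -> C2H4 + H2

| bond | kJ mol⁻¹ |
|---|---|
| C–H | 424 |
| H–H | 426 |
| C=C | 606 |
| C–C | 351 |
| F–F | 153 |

Bonds broken (reactants):
  C–C: 1 × 351 = 351
  C–H: 6 × 424 = 2544
  Σ(broken) = 2895 kJ
Bonds formed (products):
  C–H: 4 × 424 = 1696
  C=C: 1 × 606 = 606
  H–H: 1 × 426 = 426
  Σ(formed) = 2728 kJ
ΔH = Σ(broken) − Σ(formed) = 2895 − 2728 = +167 kJ

ΔH ≈ +167 kJ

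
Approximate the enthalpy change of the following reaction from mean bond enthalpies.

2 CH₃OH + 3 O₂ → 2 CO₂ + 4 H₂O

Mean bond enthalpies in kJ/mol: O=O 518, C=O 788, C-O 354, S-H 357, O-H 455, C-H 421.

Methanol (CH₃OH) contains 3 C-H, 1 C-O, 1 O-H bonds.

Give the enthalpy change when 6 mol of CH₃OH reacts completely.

Bonds broken (reactants):
  C-H: 6 × 421 = 2526
  C-O: 2 × 354 = 708
  O-H: 2 × 455 = 910
  O=O: 3 × 518 = 1554
  Σ(broken) = 5698 kJ
Bonds formed (products):
  C=O: 4 × 788 = 3152
  O-H: 8 × 455 = 3640
  Σ(formed) = 6792 kJ
ΔH = Σ(broken) − Σ(formed) = 5698 − 6792 = −1094 kJ
For 3× the reaction as written: 3 × (−1094) = −3282 kJ

ΔH = −3282 kJ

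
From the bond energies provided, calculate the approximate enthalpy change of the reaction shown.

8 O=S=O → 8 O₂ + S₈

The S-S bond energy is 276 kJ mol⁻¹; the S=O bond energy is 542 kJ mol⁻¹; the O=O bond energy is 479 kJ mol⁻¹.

Bonds broken (reactants):
  S=O: 16 × 542 = 8672
  Σ(broken) = 8672 kJ
Bonds formed (products):
  O=O: 8 × 479 = 3832
  S-S: 8 × 276 = 2208
  Σ(formed) = 6040 kJ
ΔH = Σ(broken) − Σ(formed) = 8672 − 6040 = +2632 kJ

ΔH ≈ +2632 kJ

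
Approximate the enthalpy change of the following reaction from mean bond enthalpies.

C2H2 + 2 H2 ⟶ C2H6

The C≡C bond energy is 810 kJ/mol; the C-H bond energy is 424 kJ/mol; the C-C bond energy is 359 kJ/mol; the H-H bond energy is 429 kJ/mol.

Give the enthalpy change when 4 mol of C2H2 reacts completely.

ΔH = −1548 kJ

Bonds broken (reactants):
  C≡C: 1 × 810 = 810
  C-H: 2 × 424 = 848
  H-H: 2 × 429 = 858
  Σ(broken) = 2516 kJ
Bonds formed (products):
  C-C: 1 × 359 = 359
  C-H: 6 × 424 = 2544
  Σ(formed) = 2903 kJ
ΔH = Σ(broken) − Σ(formed) = 2516 − 2903 = −387 kJ
For 4× the reaction as written: 4 × (−387) = −1548 kJ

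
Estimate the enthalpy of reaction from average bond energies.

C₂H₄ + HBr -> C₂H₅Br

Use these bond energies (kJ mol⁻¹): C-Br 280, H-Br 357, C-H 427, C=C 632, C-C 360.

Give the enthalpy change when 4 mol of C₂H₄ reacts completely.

ΔH = −312 kJ

Bonds broken (reactants):
  C-H: 4 × 427 = 1708
  C=C: 1 × 632 = 632
  H-Br: 1 × 357 = 357
  Σ(broken) = 2697 kJ
Bonds formed (products):
  C-Br: 1 × 280 = 280
  C-C: 1 × 360 = 360
  C-H: 5 × 427 = 2135
  Σ(formed) = 2775 kJ
ΔH = Σ(broken) − Σ(formed) = 2697 − 2775 = −78 kJ
For 4× the reaction as written: 4 × (−78) = −312 kJ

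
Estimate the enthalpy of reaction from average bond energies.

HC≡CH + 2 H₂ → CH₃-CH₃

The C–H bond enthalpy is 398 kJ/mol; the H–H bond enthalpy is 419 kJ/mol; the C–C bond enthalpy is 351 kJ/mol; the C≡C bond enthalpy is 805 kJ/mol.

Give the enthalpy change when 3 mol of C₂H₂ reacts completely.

ΔH = −900 kJ

Bonds broken (reactants):
  C≡C: 1 × 805 = 805
  C–H: 2 × 398 = 796
  H–H: 2 × 419 = 838
  Σ(broken) = 2439 kJ
Bonds formed (products):
  C–C: 1 × 351 = 351
  C–H: 6 × 398 = 2388
  Σ(formed) = 2739 kJ
ΔH = Σ(broken) − Σ(formed) = 2439 − 2739 = −300 kJ
For 3× the reaction as written: 3 × (−300) = −900 kJ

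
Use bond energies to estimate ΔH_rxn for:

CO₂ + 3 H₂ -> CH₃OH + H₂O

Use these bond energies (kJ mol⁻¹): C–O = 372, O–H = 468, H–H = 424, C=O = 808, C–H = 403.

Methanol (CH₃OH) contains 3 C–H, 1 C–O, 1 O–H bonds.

ΔH ≈ −97 kJ

Bonds broken (reactants):
  C=O: 2 × 808 = 1616
  H–H: 3 × 424 = 1272
  Σ(broken) = 2888 kJ
Bonds formed (products):
  C–H: 3 × 403 = 1209
  C–O: 1 × 372 = 372
  O–H: 3 × 468 = 1404
  Σ(formed) = 2985 kJ
ΔH = Σ(broken) − Σ(formed) = 2888 − 2985 = −97 kJ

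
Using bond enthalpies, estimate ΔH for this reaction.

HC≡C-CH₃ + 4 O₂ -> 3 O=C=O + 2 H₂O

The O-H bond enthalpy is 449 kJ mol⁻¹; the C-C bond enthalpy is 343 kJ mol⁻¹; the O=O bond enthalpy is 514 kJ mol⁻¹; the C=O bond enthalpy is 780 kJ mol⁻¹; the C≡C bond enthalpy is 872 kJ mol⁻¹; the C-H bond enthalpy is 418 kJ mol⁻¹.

Bonds broken (reactants):
  C≡C: 1 × 872 = 872
  C-C: 1 × 343 = 343
  C-H: 4 × 418 = 1672
  O=O: 4 × 514 = 2056
  Σ(broken) = 4943 kJ
Bonds formed (products):
  C=O: 6 × 780 = 4680
  O-H: 4 × 449 = 1796
  Σ(formed) = 6476 kJ
ΔH = Σ(broken) − Σ(formed) = 4943 − 6476 = −1533 kJ

ΔH ≈ −1533 kJ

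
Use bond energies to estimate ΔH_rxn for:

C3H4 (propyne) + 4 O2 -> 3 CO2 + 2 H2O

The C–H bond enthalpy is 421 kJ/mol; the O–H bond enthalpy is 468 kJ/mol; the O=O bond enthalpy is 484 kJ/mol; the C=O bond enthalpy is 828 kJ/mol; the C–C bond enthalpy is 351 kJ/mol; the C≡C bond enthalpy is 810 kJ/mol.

ΔH ≈ −2059 kJ

Bonds broken (reactants):
  C≡C: 1 × 810 = 810
  C–C: 1 × 351 = 351
  C–H: 4 × 421 = 1684
  O=O: 4 × 484 = 1936
  Σ(broken) = 4781 kJ
Bonds formed (products):
  C=O: 6 × 828 = 4968
  O–H: 4 × 468 = 1872
  Σ(formed) = 6840 kJ
ΔH = Σ(broken) − Σ(formed) = 4781 − 6840 = −2059 kJ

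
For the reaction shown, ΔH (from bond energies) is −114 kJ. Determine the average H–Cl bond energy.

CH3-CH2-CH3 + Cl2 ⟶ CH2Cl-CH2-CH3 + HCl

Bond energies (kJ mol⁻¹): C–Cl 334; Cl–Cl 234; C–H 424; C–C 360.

D(H–Cl) ≈ 438 kJ/mol

Let D be the H–Cl bond energy.
Σ(broken) = 2×360 + 8×424 + 1×234 = 4346
Σ(formed) = 2×360 + 1×334 + 7×424 + 1×D = 4022 + D
ΔH = Σ(broken) − Σ(formed) = (4346) − (4022 + D) = +324 − D
Setting this equal to −114 kJ gives D = 438 kJ/mol.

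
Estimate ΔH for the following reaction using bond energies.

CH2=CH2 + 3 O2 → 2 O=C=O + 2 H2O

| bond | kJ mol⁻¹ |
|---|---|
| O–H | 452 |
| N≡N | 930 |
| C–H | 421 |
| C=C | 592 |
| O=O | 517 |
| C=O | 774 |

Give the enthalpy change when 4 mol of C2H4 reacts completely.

ΔH = −4308 kJ

Bonds broken (reactants):
  C–H: 4 × 421 = 1684
  C=C: 1 × 592 = 592
  O=O: 3 × 517 = 1551
  Σ(broken) = 3827 kJ
Bonds formed (products):
  C=O: 4 × 774 = 3096
  O–H: 4 × 452 = 1808
  Σ(formed) = 4904 kJ
ΔH = Σ(broken) − Σ(formed) = 3827 − 4904 = −1077 kJ
For 4× the reaction as written: 4 × (−1077) = −4308 kJ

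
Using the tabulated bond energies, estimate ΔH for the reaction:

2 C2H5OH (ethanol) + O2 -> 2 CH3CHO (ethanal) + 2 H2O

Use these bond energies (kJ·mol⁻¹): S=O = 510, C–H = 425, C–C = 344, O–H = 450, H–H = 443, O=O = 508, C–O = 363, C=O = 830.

Bonds broken (reactants):
  C–C: 2 × 344 = 688
  C–H: 10 × 425 = 4250
  C–O: 2 × 363 = 726
  O–H: 2 × 450 = 900
  O=O: 1 × 508 = 508
  Σ(broken) = 7072 kJ
Bonds formed (products):
  C–C: 2 × 344 = 688
  C–H: 8 × 425 = 3400
  C=O: 2 × 830 = 1660
  O–H: 4 × 450 = 1800
  Σ(formed) = 7548 kJ
ΔH = Σ(broken) − Σ(formed) = 7072 − 7548 = −476 kJ

ΔH ≈ −476 kJ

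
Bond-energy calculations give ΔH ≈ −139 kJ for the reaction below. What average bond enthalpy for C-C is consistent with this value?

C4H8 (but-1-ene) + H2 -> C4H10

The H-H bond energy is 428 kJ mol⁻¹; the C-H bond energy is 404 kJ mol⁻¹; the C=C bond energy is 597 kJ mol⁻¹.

Let D be the C-C bond energy.
Σ(broken) = 2×D + 8×404 + 1×597 + 1×428 = 4257 + 2D
Σ(formed) = 3×D + 10×404 = 4040 + 3D
ΔH = Σ(broken) − Σ(formed) = (4257 + 2D) − (4040 + 3D) = +217 − D
Setting this equal to −139 kJ gives D = 356 kJ/mol.

D(C-C) ≈ 356 kJ/mol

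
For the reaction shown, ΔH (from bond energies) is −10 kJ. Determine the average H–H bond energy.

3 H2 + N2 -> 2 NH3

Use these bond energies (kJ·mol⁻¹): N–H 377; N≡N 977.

D(H–H) ≈ 425 kJ/mol

Let D be the H–H bond energy.
Σ(broken) = 3×D + 1×977 = 977 + 3D
Σ(formed) = 6×377 = 2262
ΔH = Σ(broken) − Σ(formed) = (977 + 3D) − (2262) = −1285 + 3D
Setting this equal to −10 kJ gives 3D = 1275, so D = 425 kJ/mol.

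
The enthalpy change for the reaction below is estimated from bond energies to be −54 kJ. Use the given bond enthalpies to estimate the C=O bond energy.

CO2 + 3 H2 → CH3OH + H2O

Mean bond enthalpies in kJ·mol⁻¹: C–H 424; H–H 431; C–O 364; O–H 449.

D(C=O) ≈ 818 kJ/mol

Let D be the C=O bond energy.
Σ(broken) = 2×D + 3×431 = 1293 + 2D
Σ(formed) = 3×424 + 1×364 + 3×449 = 2983
ΔH = Σ(broken) − Σ(formed) = (1293 + 2D) − (2983) = −1690 + 2D
Setting this equal to −54 kJ gives 2D = 1636, so D = 818 kJ/mol.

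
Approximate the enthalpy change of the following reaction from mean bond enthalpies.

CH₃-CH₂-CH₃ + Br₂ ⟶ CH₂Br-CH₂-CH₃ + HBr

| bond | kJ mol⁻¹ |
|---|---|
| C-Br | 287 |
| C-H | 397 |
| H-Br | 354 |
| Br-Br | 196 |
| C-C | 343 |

Bonds broken (reactants):
  Br-Br: 1 × 196 = 196
  C-C: 2 × 343 = 686
  C-H: 8 × 397 = 3176
  Σ(broken) = 4058 kJ
Bonds formed (products):
  C-Br: 1 × 287 = 287
  C-C: 2 × 343 = 686
  C-H: 7 × 397 = 2779
  H-Br: 1 × 354 = 354
  Σ(formed) = 4106 kJ
ΔH = Σ(broken) − Σ(formed) = 4058 − 4106 = −48 kJ

ΔH ≈ −48 kJ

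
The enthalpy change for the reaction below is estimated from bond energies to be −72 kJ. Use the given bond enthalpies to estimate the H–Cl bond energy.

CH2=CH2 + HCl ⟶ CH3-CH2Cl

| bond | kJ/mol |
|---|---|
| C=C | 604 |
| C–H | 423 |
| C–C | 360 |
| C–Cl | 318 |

D(H–Cl) ≈ 425 kJ/mol

Let D be the H–Cl bond energy.
Σ(broken) = 4×423 + 1×604 + 1×D = 2296 + D
Σ(formed) = 1×360 + 1×318 + 5×423 = 2793
ΔH = Σ(broken) − Σ(formed) = (2296 + D) − (2793) = −497 + D
Setting this equal to −72 kJ gives D = 425 kJ/mol.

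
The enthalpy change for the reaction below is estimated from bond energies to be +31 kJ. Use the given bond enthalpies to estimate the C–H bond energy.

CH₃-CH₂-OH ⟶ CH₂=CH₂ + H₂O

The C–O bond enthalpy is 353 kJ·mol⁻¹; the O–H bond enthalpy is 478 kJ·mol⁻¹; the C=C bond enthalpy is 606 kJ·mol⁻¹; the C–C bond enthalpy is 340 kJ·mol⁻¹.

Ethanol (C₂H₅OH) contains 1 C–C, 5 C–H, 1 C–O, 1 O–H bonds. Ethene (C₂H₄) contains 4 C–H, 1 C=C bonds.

D(C–H) ≈ 422 kJ/mol

Let D be the C–H bond energy.
Σ(broken) = 1×340 + 5×D + 1×353 + 1×478 = 1171 + 5D
Σ(formed) = 4×D + 1×606 + 2×478 = 1562 + 4D
ΔH = Σ(broken) − Σ(formed) = (1171 + 5D) − (1562 + 4D) = −391 + D
Setting this equal to +31 kJ gives D = 422 kJ/mol.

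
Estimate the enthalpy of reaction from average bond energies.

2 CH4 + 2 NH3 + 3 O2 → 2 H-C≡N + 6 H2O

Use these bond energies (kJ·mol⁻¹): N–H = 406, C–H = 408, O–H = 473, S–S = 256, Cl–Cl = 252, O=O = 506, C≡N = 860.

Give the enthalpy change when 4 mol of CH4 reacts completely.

ΔH = −1988 kJ

Bonds broken (reactants):
  C–H: 8 × 408 = 3264
  N–H: 6 × 406 = 2436
  O=O: 3 × 506 = 1518
  Σ(broken) = 7218 kJ
Bonds formed (products):
  C≡N: 2 × 860 = 1720
  C–H: 2 × 408 = 816
  O–H: 12 × 473 = 5676
  Σ(formed) = 8212 kJ
ΔH = Σ(broken) − Σ(formed) = 7218 − 8212 = −994 kJ
For 2× the reaction as written: 2 × (−994) = −1988 kJ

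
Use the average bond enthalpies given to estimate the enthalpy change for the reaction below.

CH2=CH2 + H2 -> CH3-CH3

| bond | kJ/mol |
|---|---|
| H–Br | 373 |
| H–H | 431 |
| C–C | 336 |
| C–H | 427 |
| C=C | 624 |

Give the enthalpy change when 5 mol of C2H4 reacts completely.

Bonds broken (reactants):
  C–H: 4 × 427 = 1708
  C=C: 1 × 624 = 624
  H–H: 1 × 431 = 431
  Σ(broken) = 2763 kJ
Bonds formed (products):
  C–C: 1 × 336 = 336
  C–H: 6 × 427 = 2562
  Σ(formed) = 2898 kJ
ΔH = Σ(broken) − Σ(formed) = 2763 − 2898 = −135 kJ
For 5× the reaction as written: 5 × (−135) = −675 kJ

ΔH = −675 kJ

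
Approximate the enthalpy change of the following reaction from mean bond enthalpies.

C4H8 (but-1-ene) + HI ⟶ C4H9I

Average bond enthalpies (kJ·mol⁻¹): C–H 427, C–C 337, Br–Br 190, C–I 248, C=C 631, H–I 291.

ΔH ≈ −90 kJ

Bonds broken (reactants):
  C–C: 2 × 337 = 674
  C–H: 8 × 427 = 3416
  C=C: 1 × 631 = 631
  H–I: 1 × 291 = 291
  Σ(broken) = 5012 kJ
Bonds formed (products):
  C–C: 3 × 337 = 1011
  C–H: 9 × 427 = 3843
  C–I: 1 × 248 = 248
  Σ(formed) = 5102 kJ
ΔH = Σ(broken) − Σ(formed) = 5012 − 5102 = −90 kJ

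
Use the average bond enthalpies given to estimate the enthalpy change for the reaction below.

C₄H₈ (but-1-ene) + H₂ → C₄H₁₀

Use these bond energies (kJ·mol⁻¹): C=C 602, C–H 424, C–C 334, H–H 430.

ΔH ≈ −150 kJ

Bonds broken (reactants):
  C–C: 2 × 334 = 668
  C–H: 8 × 424 = 3392
  C=C: 1 × 602 = 602
  H–H: 1 × 430 = 430
  Σ(broken) = 5092 kJ
Bonds formed (products):
  C–C: 3 × 334 = 1002
  C–H: 10 × 424 = 4240
  Σ(formed) = 5242 kJ
ΔH = Σ(broken) − Σ(formed) = 5092 − 5242 = −150 kJ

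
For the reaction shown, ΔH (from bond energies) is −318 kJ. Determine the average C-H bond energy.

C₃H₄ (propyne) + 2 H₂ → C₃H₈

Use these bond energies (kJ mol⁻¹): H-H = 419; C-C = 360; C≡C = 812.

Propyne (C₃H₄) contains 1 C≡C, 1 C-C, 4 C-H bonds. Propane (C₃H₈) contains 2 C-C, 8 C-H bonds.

D(C-H) ≈ 402 kJ/mol

Let D be the C-H bond energy.
Σ(broken) = 1×812 + 1×360 + 4×D + 2×419 = 2010 + 4D
Σ(formed) = 2×360 + 8×D = 720 + 8D
ΔH = Σ(broken) − Σ(formed) = (2010 + 4D) − (720 + 8D) = +1290 − 4D
Setting this equal to −318 kJ gives 4D = 1608, so D = 402 kJ/mol.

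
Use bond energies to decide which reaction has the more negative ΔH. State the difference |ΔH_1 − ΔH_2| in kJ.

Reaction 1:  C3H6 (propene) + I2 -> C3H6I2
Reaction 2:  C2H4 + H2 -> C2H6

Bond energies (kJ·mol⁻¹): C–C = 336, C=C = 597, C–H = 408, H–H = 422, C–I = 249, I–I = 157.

Reaction 2, by 53 kJ

Reaction 1:
  Bonds broken (reactants):
    C–C: 1 × 336 = 336
    C–H: 6 × 408 = 2448
    C=C: 1 × 597 = 597
    I–I: 1 × 157 = 157
    Σ(broken) = 3538 kJ
  Bonds formed (products):
    C–C: 2 × 336 = 672
    C–H: 6 × 408 = 2448
    C–I: 2 × 249 = 498
    Σ(formed) = 3618 kJ
  ΔH_1 = 3538 − 3618 = −80 kJ
Reaction 2:
  Bonds broken (reactants):
    C–H: 4 × 408 = 1632
    C=C: 1 × 597 = 597
    H–H: 1 × 422 = 422
    Σ(broken) = 2651 kJ
  Bonds formed (products):
    C–C: 1 × 336 = 336
    C–H: 6 × 408 = 2448
    Σ(formed) = 2784 kJ
  ΔH_2 = 2651 − 2784 = −133 kJ
ΔH_1 − ΔH_2 = +53 kJ, so reaction 2 has the more negative ΔH; |ΔH_1 − ΔH_2| = 53 kJ.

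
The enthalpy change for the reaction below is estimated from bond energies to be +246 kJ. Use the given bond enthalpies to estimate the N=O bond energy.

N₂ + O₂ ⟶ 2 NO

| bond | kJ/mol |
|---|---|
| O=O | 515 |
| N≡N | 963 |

Let D be the N=O bond energy.
Σ(broken) = 1×963 + 1×515 = 1478
Σ(formed) = 2×D = 2D
ΔH = Σ(broken) − Σ(formed) = (1478) − (2D) = +1478 − 2D
Setting this equal to +246 kJ gives 2D = 1232, so D = 616 kJ/mol.

D(N=O) ≈ 616 kJ/mol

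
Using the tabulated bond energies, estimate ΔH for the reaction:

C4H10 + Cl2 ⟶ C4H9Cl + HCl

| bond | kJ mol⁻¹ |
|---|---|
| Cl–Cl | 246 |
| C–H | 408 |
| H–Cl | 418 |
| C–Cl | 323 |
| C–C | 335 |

ΔH ≈ −87 kJ

Bonds broken (reactants):
  C–C: 3 × 335 = 1005
  C–H: 10 × 408 = 4080
  Cl–Cl: 1 × 246 = 246
  Σ(broken) = 5331 kJ
Bonds formed (products):
  C–C: 3 × 335 = 1005
  C–Cl: 1 × 323 = 323
  C–H: 9 × 408 = 3672
  H–Cl: 1 × 418 = 418
  Σ(formed) = 5418 kJ
ΔH = Σ(broken) − Σ(formed) = 5331 − 5418 = −87 kJ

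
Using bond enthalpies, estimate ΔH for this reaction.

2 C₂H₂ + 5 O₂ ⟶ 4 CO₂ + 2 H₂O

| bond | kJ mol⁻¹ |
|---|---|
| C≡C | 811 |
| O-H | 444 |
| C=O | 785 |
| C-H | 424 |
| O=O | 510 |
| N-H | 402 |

Bonds broken (reactants):
  C≡C: 2 × 811 = 1622
  C-H: 4 × 424 = 1696
  O=O: 5 × 510 = 2550
  Σ(broken) = 5868 kJ
Bonds formed (products):
  C=O: 8 × 785 = 6280
  O-H: 4 × 444 = 1776
  Σ(formed) = 8056 kJ
ΔH = Σ(broken) − Σ(formed) = 5868 − 8056 = −2188 kJ

ΔH ≈ −2188 kJ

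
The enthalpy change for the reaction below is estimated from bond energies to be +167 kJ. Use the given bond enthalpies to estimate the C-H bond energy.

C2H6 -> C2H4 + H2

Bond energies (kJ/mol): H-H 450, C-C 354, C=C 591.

D(C-H) ≈ 427 kJ/mol

Let D be the C-H bond energy.
Σ(broken) = 1×354 + 6×D = 354 + 6D
Σ(formed) = 4×D + 1×591 + 1×450 = 1041 + 4D
ΔH = Σ(broken) − Σ(formed) = (354 + 6D) − (1041 + 4D) = −687 + 2D
Setting this equal to +167 kJ gives 2D = 854, so D = 427 kJ/mol.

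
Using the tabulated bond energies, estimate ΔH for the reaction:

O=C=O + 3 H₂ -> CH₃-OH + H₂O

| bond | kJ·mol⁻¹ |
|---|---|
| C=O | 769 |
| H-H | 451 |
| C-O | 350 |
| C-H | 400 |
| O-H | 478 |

Bonds broken (reactants):
  C=O: 2 × 769 = 1538
  H-H: 3 × 451 = 1353
  Σ(broken) = 2891 kJ
Bonds formed (products):
  C-H: 3 × 400 = 1200
  C-O: 1 × 350 = 350
  O-H: 3 × 478 = 1434
  Σ(formed) = 2984 kJ
ΔH = Σ(broken) − Σ(formed) = 2891 − 2984 = −93 kJ

ΔH ≈ −93 kJ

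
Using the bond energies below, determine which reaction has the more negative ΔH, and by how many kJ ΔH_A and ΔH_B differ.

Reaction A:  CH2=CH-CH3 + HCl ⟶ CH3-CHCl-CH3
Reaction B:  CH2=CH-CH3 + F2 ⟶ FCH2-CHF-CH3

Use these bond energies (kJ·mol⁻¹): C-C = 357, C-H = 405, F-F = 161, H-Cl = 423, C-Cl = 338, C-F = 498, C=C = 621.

Reaction B, by 515 kJ

Reaction A:
  Bonds broken (reactants):
    C-C: 1 × 357 = 357
    C-H: 6 × 405 = 2430
    C=C: 1 × 621 = 621
    H-Cl: 1 × 423 = 423
    Σ(broken) = 3831 kJ
  Bonds formed (products):
    C-C: 2 × 357 = 714
    C-Cl: 1 × 338 = 338
    C-H: 7 × 405 = 2835
    Σ(formed) = 3887 kJ
  ΔH_A = 3831 − 3887 = −56 kJ
Reaction B:
  Bonds broken (reactants):
    C-C: 1 × 357 = 357
    C-H: 6 × 405 = 2430
    C=C: 1 × 621 = 621
    F-F: 1 × 161 = 161
    Σ(broken) = 3569 kJ
  Bonds formed (products):
    C-C: 2 × 357 = 714
    C-F: 2 × 498 = 996
    C-H: 6 × 405 = 2430
    Σ(formed) = 4140 kJ
  ΔH_B = 3569 − 4140 = −571 kJ
ΔH_A − ΔH_B = +515 kJ, so reaction B has the more negative ΔH; |ΔH_A − ΔH_B| = 515 kJ.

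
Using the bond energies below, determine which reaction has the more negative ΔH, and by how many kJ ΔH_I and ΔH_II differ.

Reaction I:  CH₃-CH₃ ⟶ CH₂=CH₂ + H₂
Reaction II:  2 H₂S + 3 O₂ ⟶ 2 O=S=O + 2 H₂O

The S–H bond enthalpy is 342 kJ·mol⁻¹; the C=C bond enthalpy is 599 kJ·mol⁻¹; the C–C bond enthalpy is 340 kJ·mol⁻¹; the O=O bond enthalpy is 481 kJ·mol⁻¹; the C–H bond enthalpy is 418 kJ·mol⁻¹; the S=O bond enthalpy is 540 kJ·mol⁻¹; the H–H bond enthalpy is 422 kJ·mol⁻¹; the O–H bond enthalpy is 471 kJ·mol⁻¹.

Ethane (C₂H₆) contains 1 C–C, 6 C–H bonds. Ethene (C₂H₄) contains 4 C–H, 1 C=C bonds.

Reaction I:
  Bonds broken (reactants):
    C–C: 1 × 340 = 340
    C–H: 6 × 418 = 2508
    Σ(broken) = 2848 kJ
  Bonds formed (products):
    C–H: 4 × 418 = 1672
    C=C: 1 × 599 = 599
    H–H: 1 × 422 = 422
    Σ(formed) = 2693 kJ
  ΔH_I = 2848 − 2693 = +155 kJ
Reaction II:
  Bonds broken (reactants):
    O=O: 3 × 481 = 1443
    S–H: 4 × 342 = 1368
    Σ(broken) = 2811 kJ
  Bonds formed (products):
    O–H: 4 × 471 = 1884
    S=O: 4 × 540 = 2160
    Σ(formed) = 4044 kJ
  ΔH_II = 2811 − 4044 = −1233 kJ
ΔH_I − ΔH_II = +1388 kJ, so reaction II has the more negative ΔH; |ΔH_I − ΔH_II| = 1388 kJ.

Reaction II, by 1388 kJ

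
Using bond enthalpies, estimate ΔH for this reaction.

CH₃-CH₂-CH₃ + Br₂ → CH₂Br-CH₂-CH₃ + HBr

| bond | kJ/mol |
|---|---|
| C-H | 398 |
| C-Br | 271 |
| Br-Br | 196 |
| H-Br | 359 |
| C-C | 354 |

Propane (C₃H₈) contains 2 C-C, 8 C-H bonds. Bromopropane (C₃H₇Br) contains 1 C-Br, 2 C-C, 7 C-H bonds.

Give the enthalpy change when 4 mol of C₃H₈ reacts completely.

Bonds broken (reactants):
  Br-Br: 1 × 196 = 196
  C-C: 2 × 354 = 708
  C-H: 8 × 398 = 3184
  Σ(broken) = 4088 kJ
Bonds formed (products):
  C-Br: 1 × 271 = 271
  C-C: 2 × 354 = 708
  C-H: 7 × 398 = 2786
  H-Br: 1 × 359 = 359
  Σ(formed) = 4124 kJ
ΔH = Σ(broken) − Σ(formed) = 4088 − 4124 = −36 kJ
For 4× the reaction as written: 4 × (−36) = −144 kJ

ΔH = −144 kJ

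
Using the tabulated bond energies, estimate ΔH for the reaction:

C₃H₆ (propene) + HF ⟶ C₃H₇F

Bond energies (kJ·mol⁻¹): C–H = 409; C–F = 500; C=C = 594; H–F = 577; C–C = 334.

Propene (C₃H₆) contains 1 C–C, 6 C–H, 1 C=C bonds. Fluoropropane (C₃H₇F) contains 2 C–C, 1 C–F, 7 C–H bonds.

Bonds broken (reactants):
  C–C: 1 × 334 = 334
  C–H: 6 × 409 = 2454
  C=C: 1 × 594 = 594
  H–F: 1 × 577 = 577
  Σ(broken) = 3959 kJ
Bonds formed (products):
  C–C: 2 × 334 = 668
  C–F: 1 × 500 = 500
  C–H: 7 × 409 = 2863
  Σ(formed) = 4031 kJ
ΔH = Σ(broken) − Σ(formed) = 3959 − 4031 = −72 kJ

ΔH ≈ −72 kJ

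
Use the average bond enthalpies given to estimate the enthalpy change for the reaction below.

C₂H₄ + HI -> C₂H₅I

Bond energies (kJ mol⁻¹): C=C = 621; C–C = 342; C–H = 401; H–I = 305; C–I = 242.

ΔH ≈ −59 kJ

Bonds broken (reactants):
  C–H: 4 × 401 = 1604
  C=C: 1 × 621 = 621
  H–I: 1 × 305 = 305
  Σ(broken) = 2530 kJ
Bonds formed (products):
  C–C: 1 × 342 = 342
  C–H: 5 × 401 = 2005
  C–I: 1 × 242 = 242
  Σ(formed) = 2589 kJ
ΔH = Σ(broken) − Σ(formed) = 2530 − 2589 = −59 kJ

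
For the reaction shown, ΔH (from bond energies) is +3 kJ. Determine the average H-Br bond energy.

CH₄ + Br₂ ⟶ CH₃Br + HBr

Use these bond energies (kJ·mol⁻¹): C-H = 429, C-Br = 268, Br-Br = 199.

Let D be the H-Br bond energy.
Σ(broken) = 1×199 + 4×429 = 1915
Σ(formed) = 1×268 + 3×429 + 1×D = 1555 + D
ΔH = Σ(broken) − Σ(formed) = (1915) − (1555 + D) = +360 − D
Setting this equal to +3 kJ gives D = 357 kJ/mol.

D(H-Br) ≈ 357 kJ/mol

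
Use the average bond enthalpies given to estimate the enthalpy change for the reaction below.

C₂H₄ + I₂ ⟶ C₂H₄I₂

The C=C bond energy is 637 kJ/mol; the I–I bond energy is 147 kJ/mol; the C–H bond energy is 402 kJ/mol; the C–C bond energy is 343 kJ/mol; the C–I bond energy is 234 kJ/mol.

Bonds broken (reactants):
  C–H: 4 × 402 = 1608
  C=C: 1 × 637 = 637
  I–I: 1 × 147 = 147
  Σ(broken) = 2392 kJ
Bonds formed (products):
  C–C: 1 × 343 = 343
  C–H: 4 × 402 = 1608
  C–I: 2 × 234 = 468
  Σ(formed) = 2419 kJ
ΔH = Σ(broken) − Σ(formed) = 2392 − 2419 = −27 kJ

ΔH ≈ −27 kJ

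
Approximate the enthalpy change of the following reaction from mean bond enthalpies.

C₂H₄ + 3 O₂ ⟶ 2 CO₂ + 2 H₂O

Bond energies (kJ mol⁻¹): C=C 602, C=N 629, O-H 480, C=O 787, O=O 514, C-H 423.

ΔH ≈ −1232 kJ

Bonds broken (reactants):
  C-H: 4 × 423 = 1692
  C=C: 1 × 602 = 602
  O=O: 3 × 514 = 1542
  Σ(broken) = 3836 kJ
Bonds formed (products):
  C=O: 4 × 787 = 3148
  O-H: 4 × 480 = 1920
  Σ(formed) = 5068 kJ
ΔH = Σ(broken) − Σ(formed) = 3836 − 5068 = −1232 kJ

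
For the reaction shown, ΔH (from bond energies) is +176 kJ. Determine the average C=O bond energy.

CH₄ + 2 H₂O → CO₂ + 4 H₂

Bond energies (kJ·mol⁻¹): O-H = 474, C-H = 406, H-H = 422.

Let D be the C=O bond energy.
Σ(broken) = 4×406 + 4×474 = 3520
Σ(formed) = 2×D + 4×422 = 1688 + 2D
ΔH = Σ(broken) − Σ(formed) = (3520) − (1688 + 2D) = +1832 − 2D
Setting this equal to +176 kJ gives 2D = 1656, so D = 828 kJ/mol.

D(C=O) ≈ 828 kJ/mol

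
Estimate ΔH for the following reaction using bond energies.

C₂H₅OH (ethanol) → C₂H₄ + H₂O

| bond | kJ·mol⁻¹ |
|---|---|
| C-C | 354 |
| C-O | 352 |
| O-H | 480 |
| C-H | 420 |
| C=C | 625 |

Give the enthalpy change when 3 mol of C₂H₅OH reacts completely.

Bonds broken (reactants):
  C-C: 1 × 354 = 354
  C-H: 5 × 420 = 2100
  C-O: 1 × 352 = 352
  O-H: 1 × 480 = 480
  Σ(broken) = 3286 kJ
Bonds formed (products):
  C-H: 4 × 420 = 1680
  C=C: 1 × 625 = 625
  O-H: 2 × 480 = 960
  Σ(formed) = 3265 kJ
ΔH = Σ(broken) − Σ(formed) = 3286 − 3265 = +21 kJ
For 3× the reaction as written: 3 × (+21) = +63 kJ

ΔH = +63 kJ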